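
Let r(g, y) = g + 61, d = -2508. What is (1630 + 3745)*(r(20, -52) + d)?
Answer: -13045125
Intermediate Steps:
r(g, y) = 61 + g
(1630 + 3745)*(r(20, -52) + d) = (1630 + 3745)*((61 + 20) - 2508) = 5375*(81 - 2508) = 5375*(-2427) = -13045125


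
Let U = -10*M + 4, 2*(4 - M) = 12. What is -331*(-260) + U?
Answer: 86084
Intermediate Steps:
M = -2 (M = 4 - ½*12 = 4 - 6 = -2)
U = 24 (U = -10*(-2) + 4 = 20 + 4 = 24)
-331*(-260) + U = -331*(-260) + 24 = 86060 + 24 = 86084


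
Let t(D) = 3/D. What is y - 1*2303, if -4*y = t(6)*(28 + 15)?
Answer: -18467/8 ≈ -2308.4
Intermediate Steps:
y = -43/8 (y = -3/6*(28 + 15)/4 = -3*(⅙)*43/4 = -43/8 ≈ -5.3750)
y - 1*2303 = -43/8 - 1*2303 = -43/8 - 2303 = -18467/8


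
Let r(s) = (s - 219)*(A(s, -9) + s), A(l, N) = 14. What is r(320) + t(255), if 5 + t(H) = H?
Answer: 33984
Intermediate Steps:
t(H) = -5 + H
r(s) = (-219 + s)*(14 + s) (r(s) = (s - 219)*(14 + s) = (-219 + s)*(14 + s))
r(320) + t(255) = (-3066 + 320² - 205*320) + (-5 + 255) = (-3066 + 102400 - 65600) + 250 = 33734 + 250 = 33984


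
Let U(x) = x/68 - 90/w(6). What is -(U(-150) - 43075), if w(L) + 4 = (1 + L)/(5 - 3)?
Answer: 1458505/34 ≈ 42897.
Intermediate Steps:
w(L) = -7/2 + L/2 (w(L) = -4 + (1 + L)/(5 - 3) = -4 + (1 + L)/2 = -4 + (1 + L)*(½) = -4 + (½ + L/2) = -7/2 + L/2)
U(x) = 180 + x/68 (U(x) = x/68 - 90/(-7/2 + (½)*6) = x*(1/68) - 90/(-7/2 + 3) = x/68 - 90/(-½) = x/68 - 90*(-2) = x/68 + 180 = 180 + x/68)
-(U(-150) - 43075) = -((180 + (1/68)*(-150)) - 43075) = -((180 - 75/34) - 43075) = -(6045/34 - 43075) = -1*(-1458505/34) = 1458505/34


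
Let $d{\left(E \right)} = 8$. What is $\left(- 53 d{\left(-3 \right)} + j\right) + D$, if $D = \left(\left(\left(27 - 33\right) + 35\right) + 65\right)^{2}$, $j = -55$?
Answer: $8357$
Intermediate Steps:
$D = 8836$ ($D = \left(\left(-6 + 35\right) + 65\right)^{2} = \left(29 + 65\right)^{2} = 94^{2} = 8836$)
$\left(- 53 d{\left(-3 \right)} + j\right) + D = \left(\left(-53\right) 8 - 55\right) + 8836 = \left(-424 - 55\right) + 8836 = -479 + 8836 = 8357$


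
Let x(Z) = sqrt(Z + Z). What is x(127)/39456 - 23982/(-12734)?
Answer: 11991/6367 + sqrt(254)/39456 ≈ 1.8837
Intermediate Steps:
x(Z) = sqrt(2)*sqrt(Z) (x(Z) = sqrt(2*Z) = sqrt(2)*sqrt(Z))
x(127)/39456 - 23982/(-12734) = (sqrt(2)*sqrt(127))/39456 - 23982/(-12734) = sqrt(254)*(1/39456) - 23982*(-1/12734) = sqrt(254)/39456 + 11991/6367 = 11991/6367 + sqrt(254)/39456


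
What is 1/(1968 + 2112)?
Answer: 1/4080 ≈ 0.00024510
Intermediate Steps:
1/(1968 + 2112) = 1/4080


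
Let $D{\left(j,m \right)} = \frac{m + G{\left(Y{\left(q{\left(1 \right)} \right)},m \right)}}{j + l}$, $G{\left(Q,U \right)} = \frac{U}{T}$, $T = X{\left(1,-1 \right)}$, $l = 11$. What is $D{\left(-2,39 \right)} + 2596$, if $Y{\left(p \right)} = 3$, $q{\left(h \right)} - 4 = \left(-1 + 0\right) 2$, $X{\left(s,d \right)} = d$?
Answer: $2596$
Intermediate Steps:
$q{\left(h \right)} = 2$ ($q{\left(h \right)} = 4 + \left(-1 + 0\right) 2 = 4 - 2 = 2$)
$T = -1$
$G{\left(Q,U \right)} = - U$ ($G{\left(Q,U \right)} = \frac{U}{-1} = U \left(-1\right) = - U$)
$D{\left(j,m \right)} = 0$ ($D{\left(j,m \right)} = \frac{m - m}{j + 11} = \frac{0}{11 + j} = 0$)
$D{\left(-2,39 \right)} + 2596 = 0 + 2596 = 2596$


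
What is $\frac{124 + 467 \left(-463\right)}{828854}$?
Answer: $- \frac{216097}{828854} \approx -0.26072$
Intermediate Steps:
$\frac{124 + 467 \left(-463\right)}{828854} = \left(124 - 216221\right) \frac{1}{828854} = \left(-216097\right) \frac{1}{828854} = - \frac{216097}{828854}$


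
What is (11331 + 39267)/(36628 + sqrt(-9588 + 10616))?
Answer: 463325886/335402339 - 25299*sqrt(257)/335402339 ≈ 1.3802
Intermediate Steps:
(11331 + 39267)/(36628 + sqrt(-9588 + 10616)) = 50598/(36628 + sqrt(1028)) = 50598/(36628 + 2*sqrt(257))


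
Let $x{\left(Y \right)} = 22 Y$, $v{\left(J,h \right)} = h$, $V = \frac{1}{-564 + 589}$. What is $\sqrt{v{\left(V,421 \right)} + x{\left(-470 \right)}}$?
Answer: $i \sqrt{9919} \approx 99.594 i$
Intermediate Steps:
$V = \frac{1}{25} \approx 0.04$
$\sqrt{v{\left(V,421 \right)} + x{\left(-470 \right)}} = \sqrt{421 + 22 \left(-470\right)} = \sqrt{421 - 10340} = \sqrt{-9919} = i \sqrt{9919}$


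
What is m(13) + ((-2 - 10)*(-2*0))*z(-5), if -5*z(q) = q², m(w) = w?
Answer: 13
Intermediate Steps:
z(q) = -q²/5
m(13) + ((-2 - 10)*(-2*0))*z(-5) = 13 + ((-2 - 10)*(-2*0))*(-⅕*(-5)²) = 13 + (-12*0)*(-⅕*25) = 13 + 0*(-5) = 13 + 0 = 13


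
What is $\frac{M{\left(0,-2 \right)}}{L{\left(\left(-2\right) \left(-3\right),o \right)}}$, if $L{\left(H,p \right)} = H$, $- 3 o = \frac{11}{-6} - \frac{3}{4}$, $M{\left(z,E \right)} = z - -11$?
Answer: $\frac{11}{6} \approx 1.8333$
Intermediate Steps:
$M{\left(z,E \right)} = 11 + z$ ($M{\left(z,E \right)} = z + 11 = 11 + z$)
$o = \frac{31}{36}$ ($o = - \frac{\frac{11}{-6} - \frac{3}{4}}{3} = - \frac{11 \left(- \frac{1}{6}\right) - \frac{3}{4}}{3} = - \frac{- \frac{11}{6} - \frac{3}{4}}{3} = \left(- \frac{1}{3}\right) \left(- \frac{31}{12}\right) = \frac{31}{36} \approx 0.86111$)
$\frac{M{\left(0,-2 \right)}}{L{\left(\left(-2\right) \left(-3\right),o \right)}} = \frac{11 + 0}{\left(-2\right) \left(-3\right)} = \frac{11}{6}$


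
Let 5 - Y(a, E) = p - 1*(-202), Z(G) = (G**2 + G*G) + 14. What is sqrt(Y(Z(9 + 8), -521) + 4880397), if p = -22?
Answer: sqrt(4880222) ≈ 2209.1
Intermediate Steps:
Z(G) = 14 + 2*G**2 (Z(G) = (G**2 + G**2) + 14 = 2*G**2 + 14 = 14 + 2*G**2)
Y(a, E) = -175 (Y(a, E) = 5 - (-22 - 1*(-202)) = 5 - (-22 + 202) = 5 - 1*180 = 5 - 180 = -175)
sqrt(Y(Z(9 + 8), -521) + 4880397) = sqrt(-175 + 4880397) = sqrt(4880222)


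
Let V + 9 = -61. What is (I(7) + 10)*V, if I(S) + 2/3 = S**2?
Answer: -12250/3 ≈ -4083.3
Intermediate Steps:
V = -70 (V = -9 - 61 = -70)
I(S) = -2/3 + S**2
(I(7) + 10)*V = ((-2/3 + 7**2) + 10)*(-70) = ((-2/3 + 49) + 10)*(-70) = (145/3 + 10)*(-70) = (175/3)*(-70) = -12250/3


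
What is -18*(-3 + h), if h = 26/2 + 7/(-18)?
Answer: -173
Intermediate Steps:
h = 227/18 (h = 26*(½) + 7*(-1/18) = 13 - 7/18 = 227/18 ≈ 12.611)
-18*(-3 + h) = -18*(-3 + 227/18) = -18*173/18 = -173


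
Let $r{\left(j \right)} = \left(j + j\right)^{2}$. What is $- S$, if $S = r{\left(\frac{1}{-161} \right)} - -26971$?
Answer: $- \frac{699115295}{25921} \approx -26971.0$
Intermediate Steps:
$r{\left(j \right)} = 4 j^{2}$ ($r{\left(j \right)} = \left(2 j\right)^{2} = 4 j^{2}$)
$S = \frac{699115295}{25921}$ ($S = 4 \left(\frac{1}{-161}\right)^{2} - -26971 = 4 \left(- \frac{1}{161}\right)^{2} + 26971 = 4 \cdot \frac{1}{25921} + 26971 = \frac{4}{25921} + 26971 = \frac{699115295}{25921} \approx 26971.0$)
$- S = \left(-1\right) \frac{699115295}{25921} = - \frac{699115295}{25921}$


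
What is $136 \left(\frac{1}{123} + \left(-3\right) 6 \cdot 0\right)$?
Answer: $\frac{136}{123} \approx 1.1057$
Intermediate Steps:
$136 \left(\frac{1}{123} + \left(-3\right) 6 \cdot 0\right) = 136 \left(\frac{1}{123} - 0\right) = 136 \left(\frac{1}{123} + 0\right) = 136 \cdot \frac{1}{123} = \frac{136}{123}$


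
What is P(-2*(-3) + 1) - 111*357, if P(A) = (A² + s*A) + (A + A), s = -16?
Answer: -39676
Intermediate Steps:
P(A) = A² - 14*A (P(A) = (A² - 16*A) + (A + A) = (A² - 16*A) + 2*A = A² - 14*A)
P(-2*(-3) + 1) - 111*357 = (-2*(-3) + 1)*(-14 + (-2*(-3) + 1)) - 111*357 = (6 + 1)*(-14 + (6 + 1)) - 39627 = 7*(-14 + 7) - 39627 = 7*(-7) - 39627 = -49 - 39627 = -39676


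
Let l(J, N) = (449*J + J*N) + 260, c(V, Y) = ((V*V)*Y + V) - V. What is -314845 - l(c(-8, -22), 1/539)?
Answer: 15537391/49 ≈ 3.1709e+5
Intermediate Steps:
c(V, Y) = Y*V**2 (c(V, Y) = (V**2*Y + V) - V = (Y*V**2 + V) - V = (V + Y*V**2) - V = Y*V**2)
l(J, N) = 260 + 449*J + J*N
-314845 - l(c(-8, -22), 1/539) = -314845 - (260 + 449*(-22*(-8)**2) - 22*(-8)**2/539) = -314845 - (260 + 449*(-22*64) - 22*64*(1/539)) = -314845 - (260 + 449*(-1408) - 1408*1/539) = -314845 - (260 - 632192 - 128/49) = -314845 - 1*(-30964796/49) = -314845 + 30964796/49 = 15537391/49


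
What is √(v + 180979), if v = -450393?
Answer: I*√269414 ≈ 519.05*I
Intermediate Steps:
√(v + 180979) = √(-450393 + 180979) = √(-269414) = I*√269414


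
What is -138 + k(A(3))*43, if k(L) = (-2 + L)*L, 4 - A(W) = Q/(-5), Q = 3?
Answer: 9407/25 ≈ 376.28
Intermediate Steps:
A(W) = 23/5 (A(W) = 4 - 3/(-5) = 4 - 3*(-1)/5 = 4 - 1*(-⅗) = 4 + ⅗ = 23/5)
k(L) = L*(-2 + L)
-138 + k(A(3))*43 = -138 + (23*(-2 + 23/5)/5)*43 = -138 + ((23/5)*(13/5))*43 = -138 + (299/25)*43 = -138 + 12857/25 = 9407/25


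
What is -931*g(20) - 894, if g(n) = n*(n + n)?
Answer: -745694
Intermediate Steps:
g(n) = 2*n² (g(n) = n*(2*n) = 2*n²)
-931*g(20) - 894 = -1862*20² - 894 = -1862*400 - 894 = -931*800 - 894 = -744800 - 894 = -745694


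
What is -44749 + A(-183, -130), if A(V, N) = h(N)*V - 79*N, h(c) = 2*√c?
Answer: -34479 - 366*I*√130 ≈ -34479.0 - 4173.0*I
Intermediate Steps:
A(V, N) = -79*N + 2*V*√N (A(V, N) = (2*√N)*V - 79*N = 2*V*√N - 79*N = -79*N + 2*V*√N)
-44749 + A(-183, -130) = -44749 + (-79*(-130) + 2*(-183)*√(-130)) = -44749 + (10270 + 2*(-183)*(I*√130)) = -44749 + (10270 - 366*I*√130) = -34479 - 366*I*√130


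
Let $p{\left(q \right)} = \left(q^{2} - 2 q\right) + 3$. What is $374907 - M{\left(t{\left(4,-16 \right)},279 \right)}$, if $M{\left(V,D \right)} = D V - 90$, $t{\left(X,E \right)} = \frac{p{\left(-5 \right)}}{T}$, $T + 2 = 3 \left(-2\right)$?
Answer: $\frac{1505289}{4} \approx 3.7632 \cdot 10^{5}$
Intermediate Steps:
$p{\left(q \right)} = 3 + q^{2} - 2 q$
$T = -8$ ($T = -2 + 3 \left(-2\right) = -2 - 6 = -8$)
$t{\left(X,E \right)} = - \frac{19}{4}$ ($t{\left(X,E \right)} = \frac{3 + \left(-5\right)^{2} - -10}{-8} = \left(3 + 25 + 10\right) \left(- \frac{1}{8}\right) = 38 \left(- \frac{1}{8}\right) = - \frac{19}{4}$)
$M{\left(V,D \right)} = -90 + D V$
$374907 - M{\left(t{\left(4,-16 \right)},279 \right)} = 374907 - \left(-90 + 279 \left(- \frac{19}{4}\right)\right) = 374907 - \left(-90 - \frac{5301}{4}\right) = 374907 - - \frac{5661}{4} = 374907 + \frac{5661}{4} = \frac{1505289}{4}$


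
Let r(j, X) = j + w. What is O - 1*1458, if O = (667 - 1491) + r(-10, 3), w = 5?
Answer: -2287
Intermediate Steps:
r(j, X) = 5 + j (r(j, X) = j + 5 = 5 + j)
O = -829 (O = (667 - 1491) + (5 - 10) = -824 - 5 = -829)
O - 1*1458 = -829 - 1*1458 = -829 - 1458 = -2287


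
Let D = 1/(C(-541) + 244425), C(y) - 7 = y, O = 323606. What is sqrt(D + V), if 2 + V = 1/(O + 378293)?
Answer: 2*I*sqrt(180894174816204951673)/19020761001 ≈ 1.4142*I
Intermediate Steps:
C(y) = 7 + y
D = 1/243891 (D = 1/((7 - 541) + 244425) = 1/(-534 + 244425) = 1/243891 ≈ 4.1002e-6)
V = -1403797/701899 (V = -2 + 1/(323606 + 378293) = -2 + 1/701899 = -1403797/701899 ≈ -2.0000)
sqrt(D + V) = sqrt(1/243891 - 1403797/701899) = sqrt(-342372752228/171186849009) = 2*I*sqrt(180894174816204951673)/19020761001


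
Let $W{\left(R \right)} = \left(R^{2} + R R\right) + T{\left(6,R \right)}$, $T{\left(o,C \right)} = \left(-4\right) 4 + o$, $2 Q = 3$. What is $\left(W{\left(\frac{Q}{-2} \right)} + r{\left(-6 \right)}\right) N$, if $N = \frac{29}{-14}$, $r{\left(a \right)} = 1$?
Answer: $\frac{261}{16} \approx 16.313$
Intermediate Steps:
$Q = \frac{3}{2}$ ($Q = \frac{1}{2} \cdot 3 = \frac{3}{2} \approx 1.5$)
$T{\left(o,C \right)} = -16 + o$
$W{\left(R \right)} = -10 + 2 R^{2}$ ($W{\left(R \right)} = \left(R^{2} + R R\right) + \left(-16 + 6\right) = \left(R^{2} + R^{2}\right) - 10 = 2 R^{2} - 10 = -10 + 2 R^{2}$)
$N = - \frac{29}{14}$ ($N = 29 \left(- \frac{1}{14}\right) = - \frac{29}{14} \approx -2.0714$)
$\left(W{\left(\frac{Q}{-2} \right)} + r{\left(-6 \right)}\right) N = \left(\left(-10 + 2 \left(\frac{3}{2 \left(-2\right)}\right)^{2}\right) + 1\right) \left(- \frac{29}{14}\right) = \left(\left(-10 + 2 \left(\frac{3}{2} \left(- \frac{1}{2}\right)\right)^{2}\right) + 1\right) \left(- \frac{29}{14}\right) = \left(\left(-10 + 2 \left(- \frac{3}{4}\right)^{2}\right) + 1\right) \left(- \frac{29}{14}\right) = \left(\left(-10 + 2 \cdot \frac{9}{16}\right) + 1\right) \left(- \frac{29}{14}\right) = \left(\left(-10 + \frac{9}{8}\right) + 1\right) \left(- \frac{29}{14}\right) = \left(- \frac{71}{8} + 1\right) \left(- \frac{29}{14}\right) = \left(- \frac{63}{8}\right) \left(- \frac{29}{14}\right) = \frac{261}{16}$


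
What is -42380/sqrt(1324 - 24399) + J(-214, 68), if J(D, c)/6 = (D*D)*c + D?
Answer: 18683484 + 652*I*sqrt(923)/71 ≈ 1.8683e+7 + 278.99*I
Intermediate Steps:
J(D, c) = 6*D + 6*c*D**2 (J(D, c) = 6*((D*D)*c + D) = 6*(D**2*c + D) = 6*(c*D**2 + D) = 6*(D + c*D**2) = 6*D + 6*c*D**2)
-42380/sqrt(1324 - 24399) + J(-214, 68) = -42380/sqrt(1324 - 24399) + 6*(-214)*(1 - 214*68) = -42380*(-I*sqrt(923)/4615) + 6*(-214)*(1 - 14552) = -42380*(-I*sqrt(923)/4615) + 6*(-214)*(-14551) = -(-652)*I*sqrt(923)/71 + 18683484 = 652*I*sqrt(923)/71 + 18683484 = 18683484 + 652*I*sqrt(923)/71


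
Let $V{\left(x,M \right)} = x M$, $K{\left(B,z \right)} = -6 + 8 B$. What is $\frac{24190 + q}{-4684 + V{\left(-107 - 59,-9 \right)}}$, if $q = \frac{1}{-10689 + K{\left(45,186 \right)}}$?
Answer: $- \frac{250003649}{32968650} \approx -7.5831$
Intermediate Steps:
$q = - \frac{1}{10335}$ ($q = \frac{1}{-10689 + \left(-6 + 8 \cdot 45\right)} = \frac{1}{-10689 + \left(-6 + 360\right)} = \frac{1}{-10689 + 354} = \frac{1}{-10335} = - \frac{1}{10335} \approx -9.6759 \cdot 10^{-5}$)
$V{\left(x,M \right)} = M x$
$\frac{24190 + q}{-4684 + V{\left(-107 - 59,-9 \right)}} = \frac{24190 - \frac{1}{10335}}{-4684 - 9 \left(-107 - 59\right)} = \frac{250003649}{10335 \left(-4684 - -1494\right)} = \frac{250003649}{10335 \left(-4684 + 1494\right)} = \frac{250003649}{10335 \left(-3190\right)} = \frac{250003649}{10335} \left(- \frac{1}{3190}\right) = - \frac{250003649}{32968650}$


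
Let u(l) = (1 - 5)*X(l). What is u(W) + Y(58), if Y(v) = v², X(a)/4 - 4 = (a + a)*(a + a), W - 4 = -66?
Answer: -242716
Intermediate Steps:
W = -62 (W = 4 - 66 = -62)
X(a) = 16 + 16*a² (X(a) = 16 + 4*((a + a)*(a + a)) = 16 + 4*((2*a)*(2*a)) = 16 + 4*(4*a²) = 16 + 16*a²)
u(l) = -64 - 64*l² (u(l) = (1 - 5)*(16 + 16*l²) = -4*(16 + 16*l²) = -64 - 64*l²)
u(W) + Y(58) = (-64 - 64*(-62)²) + 58² = (-64 - 64*3844) + 3364 = (-64 - 246016) + 3364 = -246080 + 3364 = -242716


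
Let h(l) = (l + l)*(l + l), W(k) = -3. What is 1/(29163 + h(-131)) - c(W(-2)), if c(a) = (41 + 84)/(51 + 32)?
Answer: -12225792/8117981 ≈ -1.5060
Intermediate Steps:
h(l) = 4*l**2 (h(l) = (2*l)*(2*l) = 4*l**2)
c(a) = 125/83
1/(29163 + h(-131)) - c(W(-2)) = 1/(29163 + 4*(-131)**2) - 1*125/83 = 1/(29163 + 4*17161) - 125/83 = 1/(29163 + 68644) - 125/83 = 1/97807 - 125/83 = -12225792/8117981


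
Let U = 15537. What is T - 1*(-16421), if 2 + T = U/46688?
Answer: 766585809/46688 ≈ 16419.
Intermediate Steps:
T = -77839/46688 (T = -2 + 15537/46688 = -77839/46688 ≈ -1.6672)
T - 1*(-16421) = -77839/46688 - 1*(-16421) = -77839/46688 + 16421 = 766585809/46688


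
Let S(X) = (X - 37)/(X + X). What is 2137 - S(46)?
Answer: 196595/92 ≈ 2136.9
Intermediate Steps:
S(X) = (-37 + X)/(2*X) (S(X) = (-37 + X)/((2*X)) = (-37 + X)*(1/(2*X)) = (-37 + X)/(2*X))
2137 - S(46) = 2137 - (-37 + 46)/(2*46) = 2137 - 9/(2*46) = 2137 - 1*9/92 = 2137 - 9/92 = 196595/92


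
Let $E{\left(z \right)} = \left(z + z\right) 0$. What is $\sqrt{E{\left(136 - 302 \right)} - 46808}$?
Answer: $2 i \sqrt{11702} \approx 216.35 i$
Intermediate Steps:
$E{\left(z \right)} = 0$ ($E{\left(z \right)} = 2 z 0 = 0$)
$\sqrt{E{\left(136 - 302 \right)} - 46808} = \sqrt{0 - 46808} = \sqrt{-46808} = 2 i \sqrt{11702}$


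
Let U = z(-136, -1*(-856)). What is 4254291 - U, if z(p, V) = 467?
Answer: 4253824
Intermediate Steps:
U = 467
4254291 - U = 4254291 - 1*467 = 4254291 - 467 = 4253824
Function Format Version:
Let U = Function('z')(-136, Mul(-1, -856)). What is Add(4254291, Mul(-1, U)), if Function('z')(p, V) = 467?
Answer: 4253824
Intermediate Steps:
U = 467
Add(4254291, Mul(-1, U)) = Add(4254291, Mul(-1, 467)) = Add(4254291, -467) = 4253824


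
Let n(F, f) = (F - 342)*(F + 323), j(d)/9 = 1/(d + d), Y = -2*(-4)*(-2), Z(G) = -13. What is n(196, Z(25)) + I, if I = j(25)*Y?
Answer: -1894422/25 ≈ -75777.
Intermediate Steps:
Y = -16 (Y = 8*(-2) = -16)
j(d) = 9/(2*d) (j(d) = 9/(d + d) = 9/((2*d)) = 9*(1/(2*d)) = 9/(2*d))
n(F, f) = (-342 + F)*(323 + F)
I = -72/25 (I = ((9/2)/25)*(-16) = ((9/2)*(1/25))*(-16) = (9/50)*(-16) = -72/25 ≈ -2.8800)
n(196, Z(25)) + I = (-110466 + 196² - 19*196) - 72/25 = (-110466 + 38416 - 3724) - 72/25 = -75774 - 72/25 = -1894422/25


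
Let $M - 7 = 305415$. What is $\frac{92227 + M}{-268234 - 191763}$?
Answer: $- \frac{397649}{459997} \approx -0.86446$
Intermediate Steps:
$M = 305422$ ($M = 7 + 305415 = 305422$)
$\frac{92227 + M}{-268234 - 191763} = \frac{92227 + 305422}{-268234 - 191763} = \frac{397649}{-459997} = 397649 \left(- \frac{1}{459997}\right) = - \frac{397649}{459997}$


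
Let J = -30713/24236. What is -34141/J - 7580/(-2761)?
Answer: 2284798167576/84798593 ≈ 26944.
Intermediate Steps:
J = -30713/24236 (J = -30713*1/24236 = -30713/24236 ≈ -1.2672)
-34141/J - 7580/(-2761) = -34141/(-30713/24236) - 7580/(-2761) = -34141*(-24236/30713) - 7580*(-1/2761) = 827441276/30713 + 7580/2761 = 2284798167576/84798593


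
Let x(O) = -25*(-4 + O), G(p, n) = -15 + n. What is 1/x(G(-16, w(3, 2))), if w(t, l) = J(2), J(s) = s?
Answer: 1/425 ≈ 0.0023529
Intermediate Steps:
w(t, l) = 2
x(O) = 100 - 25*O
1/x(G(-16, w(3, 2))) = 1/(100 - 25*(-15 + 2)) = 1/(100 - 25*(-13)) = 1/(100 + 325) = 1/425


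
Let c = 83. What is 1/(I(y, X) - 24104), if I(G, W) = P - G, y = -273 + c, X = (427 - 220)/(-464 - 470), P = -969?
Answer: -1/24883 ≈ -4.0188e-5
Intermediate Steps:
X = -207/934 (X = 207/(-934) = 207*(-1/934) = -207/934 ≈ -0.22163)
y = -190 (y = -273 + 83 = -190)
I(G, W) = -969 - G
1/(I(y, X) - 24104) = 1/((-969 - 1*(-190)) - 24104) = 1/((-969 + 190) - 24104) = 1/(-779 - 24104) = 1/(-24883) = -1/24883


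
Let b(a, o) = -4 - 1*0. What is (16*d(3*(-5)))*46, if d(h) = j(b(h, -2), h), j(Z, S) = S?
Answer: -11040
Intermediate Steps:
b(a, o) = -4 (b(a, o) = -4 + 0 = -4)
d(h) = h
(16*d(3*(-5)))*46 = (16*(3*(-5)))*46 = (16*(-15))*46 = -240*46 = -11040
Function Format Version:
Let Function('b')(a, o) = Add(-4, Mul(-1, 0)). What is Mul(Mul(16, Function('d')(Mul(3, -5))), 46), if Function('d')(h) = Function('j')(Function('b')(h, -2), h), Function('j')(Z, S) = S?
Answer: -11040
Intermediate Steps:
Function('b')(a, o) = -4 (Function('b')(a, o) = Add(-4, 0) = -4)
Function('d')(h) = h
Mul(Mul(16, Function('d')(Mul(3, -5))), 46) = Mul(Mul(16, Mul(3, -5)), 46) = Mul(Mul(16, -15), 46) = Mul(-240, 46) = -11040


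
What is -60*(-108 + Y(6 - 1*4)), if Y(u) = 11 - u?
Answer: 5940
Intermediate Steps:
-60*(-108 + Y(6 - 1*4)) = -60*(-108 + (11 - (6 - 1*4))) = -60*(-108 + (11 - (6 - 4))) = -60*(-108 + (11 - 1*2)) = -60*(-108 + (11 - 2)) = -60*(-108 + 9) = -60*(-99) = 5940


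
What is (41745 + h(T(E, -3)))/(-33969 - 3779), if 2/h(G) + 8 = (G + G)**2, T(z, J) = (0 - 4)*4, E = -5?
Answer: -21206461/19175984 ≈ -1.1059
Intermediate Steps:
T(z, J) = -16 (T(z, J) = -4*4 = -16)
h(G) = 2/(-8 + 4*G**2) (h(G) = 2/(-8 + (G + G)**2) = 2/(-8 + (2*G)**2) = 2/(-8 + 4*G**2))
(41745 + h(T(E, -3)))/(-33969 - 3779) = (41745 + 1/(2*(-2 + (-16)**2)))/(-33969 - 3779) = (41745 + 1/(2*(-2 + 256)))/(-37748) = (41745 + (1/2)/254)*(-1/37748) = (41745 + (1/2)*(1/254))*(-1/37748) = (41745 + 1/508)*(-1/37748) = (21206461/508)*(-1/37748) = -21206461/19175984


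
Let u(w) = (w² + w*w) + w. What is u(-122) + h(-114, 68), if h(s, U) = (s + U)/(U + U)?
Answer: 2015905/68 ≈ 29646.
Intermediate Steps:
h(s, U) = (U + s)/(2*U) (h(s, U) = (U + s)/((2*U)) = (U + s)*(1/(2*U)) = (U + s)/(2*U))
u(w) = w + 2*w² (u(w) = (w² + w²) + w = 2*w² + w = w + 2*w²)
u(-122) + h(-114, 68) = -122*(1 + 2*(-122)) + (½)*(68 - 114)/68 = -122*(1 - 244) + (½)*(1/68)*(-46) = -122*(-243) - 23/68 = 29646 - 23/68 = 2015905/68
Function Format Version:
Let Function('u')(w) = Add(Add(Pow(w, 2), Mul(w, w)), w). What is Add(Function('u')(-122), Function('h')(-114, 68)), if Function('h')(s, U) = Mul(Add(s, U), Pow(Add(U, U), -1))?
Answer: Rational(2015905, 68) ≈ 29646.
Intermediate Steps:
Function('h')(s, U) = Mul(Rational(1, 2), Pow(U, -1), Add(U, s)) (Function('h')(s, U) = Mul(Add(U, s), Pow(Mul(2, U), -1)) = Mul(Add(U, s), Mul(Rational(1, 2), Pow(U, -1))) = Mul(Rational(1, 2), Pow(U, -1), Add(U, s)))
Function('u')(w) = Add(w, Mul(2, Pow(w, 2))) (Function('u')(w) = Add(Add(Pow(w, 2), Pow(w, 2)), w) = Add(Mul(2, Pow(w, 2)), w) = Add(w, Mul(2, Pow(w, 2))))
Add(Function('u')(-122), Function('h')(-114, 68)) = Add(Mul(-122, Add(1, Mul(2, -122))), Mul(Rational(1, 2), Pow(68, -1), Add(68, -114))) = Add(Mul(-122, Add(1, -244)), Mul(Rational(1, 2), Rational(1, 68), -46)) = Add(Mul(-122, -243), Rational(-23, 68)) = Add(29646, Rational(-23, 68)) = Rational(2015905, 68)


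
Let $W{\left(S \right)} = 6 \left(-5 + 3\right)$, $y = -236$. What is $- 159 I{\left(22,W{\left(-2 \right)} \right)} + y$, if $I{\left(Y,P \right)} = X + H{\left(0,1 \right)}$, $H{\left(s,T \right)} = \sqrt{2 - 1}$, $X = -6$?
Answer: $559$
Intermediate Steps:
$H{\left(s,T \right)} = 1$ ($H{\left(s,T \right)} = \sqrt{1} = 1$)
$W{\left(S \right)} = -12$ ($W{\left(S \right)} = 6 \left(-2\right) = -12$)
$I{\left(Y,P \right)} = -5$ ($I{\left(Y,P \right)} = -6 + 1 = -5$)
$- 159 I{\left(22,W{\left(-2 \right)} \right)} + y = \left(-159\right) \left(-5\right) - 236 = 795 - 236 = 559$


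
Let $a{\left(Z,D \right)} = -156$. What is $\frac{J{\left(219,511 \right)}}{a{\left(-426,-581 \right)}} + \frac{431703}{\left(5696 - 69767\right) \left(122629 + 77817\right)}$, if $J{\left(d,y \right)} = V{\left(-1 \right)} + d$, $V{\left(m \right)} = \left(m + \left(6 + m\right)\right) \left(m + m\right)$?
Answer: $- \frac{16727734637}{12367117308} \approx -1.3526$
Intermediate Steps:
$V{\left(m \right)} = 2 m \left(6 + 2 m\right)$ ($V{\left(m \right)} = \left(6 + 2 m\right) 2 m = 2 m \left(6 + 2 m\right)$)
$J{\left(d,y \right)} = -8 + d$ ($J{\left(d,y \right)} = 4 \left(-1\right) \left(3 - 1\right) + d = 4 \left(-1\right) 2 + d = -8 + d$)
$\frac{J{\left(219,511 \right)}}{a{\left(-426,-581 \right)}} + \frac{431703}{\left(5696 - 69767\right) \left(122629 + 77817\right)} = \frac{-8 + 219}{-156} + \frac{431703}{\left(5696 - 69767\right) \left(122629 + 77817\right)} = 211 \left(- \frac{1}{156}\right) + \frac{431703}{\left(-64071\right) 200446} = - \frac{211}{156} + \frac{431703}{-12842775666} = - \frac{211}{156} + 431703 \left(- \frac{1}{12842775666}\right) = - \frac{211}{156} - \frac{15989}{475658358} = - \frac{16727734637}{12367117308}$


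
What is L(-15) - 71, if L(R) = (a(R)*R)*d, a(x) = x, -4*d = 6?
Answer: -817/2 ≈ -408.50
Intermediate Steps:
d = -3/2 (d = -¼*6 = -3/2 ≈ -1.5000)
L(R) = -3*R²/2 (L(R) = (R*R)*(-3/2) = R²*(-3/2) = -3*R²/2)
L(-15) - 71 = -3/2*(-15)² - 71 = -3/2*225 - 71 = -675/2 - 71 = -817/2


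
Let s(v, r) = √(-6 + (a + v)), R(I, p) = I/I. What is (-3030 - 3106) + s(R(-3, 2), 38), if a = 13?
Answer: -6136 + 2*√2 ≈ -6133.2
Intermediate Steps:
R(I, p) = 1
s(v, r) = √(7 + v) (s(v, r) = √(-6 + (13 + v)) = √(7 + v))
(-3030 - 3106) + s(R(-3, 2), 38) = (-3030 - 3106) + √(7 + 1) = -6136 + √8 = -6136 + 2*√2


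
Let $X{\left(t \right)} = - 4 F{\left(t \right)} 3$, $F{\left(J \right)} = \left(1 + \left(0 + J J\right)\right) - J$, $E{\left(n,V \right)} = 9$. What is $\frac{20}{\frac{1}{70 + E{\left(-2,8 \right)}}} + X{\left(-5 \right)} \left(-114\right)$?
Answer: $43988$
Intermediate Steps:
$F{\left(J \right)} = 1 + J^{2} - J$ ($F{\left(J \right)} = \left(1 + \left(0 + J^{2}\right)\right) - J = \left(1 + J^{2}\right) - J = 1 + J^{2} - J$)
$X{\left(t \right)} = -12 - 12 t^{2} + 12 t$ ($X{\left(t \right)} = - 4 \left(1 + t^{2} - t\right) 3 = \left(-4 - 4 t^{2} + 4 t\right) 3 = -12 - 12 t^{2} + 12 t$)
$\frac{20}{\frac{1}{70 + E{\left(-2,8 \right)}}} + X{\left(-5 \right)} \left(-114\right) = \frac{20}{\frac{1}{70 + 9}} + \left(-12 - 12 \left(-5\right)^{2} + 12 \left(-5\right)\right) \left(-114\right) = \frac{20}{\frac{1}{79}} + \left(-12 - 300 - 60\right) \left(-114\right) = 20 \frac{1}{\frac{1}{79}} + \left(-12 - 300 - 60\right) \left(-114\right) = 20 \cdot 79 - -42408 = 1580 + 42408 = 43988$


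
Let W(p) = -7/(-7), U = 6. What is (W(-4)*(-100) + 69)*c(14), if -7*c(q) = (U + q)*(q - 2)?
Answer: 7440/7 ≈ 1062.9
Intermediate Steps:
W(p) = 1 (W(p) = -7*(-⅐) = 1)
c(q) = -(-2 + q)*(6 + q)/7 (c(q) = -(6 + q)*(q - 2)/7 = -(6 + q)*(-2 + q)/7 = -(-2 + q)*(6 + q)/7)
(W(-4)*(-100) + 69)*c(14) = (1*(-100) + 69)*(12/7 - 4/7*14 - ⅐*14²) = (-100 + 69)*(12/7 - 8 - ⅐*196) = -31*(12/7 - 8 - 28) = -31*(-240/7) = 7440/7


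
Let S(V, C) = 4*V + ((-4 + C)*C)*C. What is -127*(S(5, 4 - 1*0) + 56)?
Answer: -9652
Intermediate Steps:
S(V, C) = 4*V + C**2*(-4 + C) (S(V, C) = 4*V + (C*(-4 + C))*C = 4*V + C**2*(-4 + C))
-127*(S(5, 4 - 1*0) + 56) = -127*(((4 - 1*0)**3 - 4*(4 - 1*0)**2 + 4*5) + 56) = -127*(((4 + 0)**3 - 4*(4 + 0)**2 + 20) + 56) = -127*((4**3 - 4*4**2 + 20) + 56) = -127*((64 - 4*16 + 20) + 56) = -127*((64 - 64 + 20) + 56) = -127*(20 + 56) = -127*76 = -9652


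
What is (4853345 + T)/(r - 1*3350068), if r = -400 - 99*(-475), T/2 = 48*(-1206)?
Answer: -4737569/3303443 ≈ -1.4341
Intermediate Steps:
T = -115776 (T = 2*(48*(-1206)) = 2*(-57888) = -115776)
r = 46625 (r = -400 + 47025 = 46625)
(4853345 + T)/(r - 1*3350068) = (4853345 - 115776)/(46625 - 1*3350068) = 4737569/(46625 - 3350068) = 4737569/(-3303443) = 4737569*(-1/3303443) = -4737569/3303443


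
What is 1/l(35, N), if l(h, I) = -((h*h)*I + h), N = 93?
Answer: -1/113960 ≈ -8.7750e-6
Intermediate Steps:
l(h, I) = -h - I*h² (l(h, I) = -(h²*I + h) = -(I*h² + h) = -(h + I*h²) = -h - I*h²)
1/l(35, N) = 1/(-1*35*(1 + 93*35)) = 1/(-1*35*(1 + 3255)) = 1/(-1*35*3256) = 1/(-113960) = -1/113960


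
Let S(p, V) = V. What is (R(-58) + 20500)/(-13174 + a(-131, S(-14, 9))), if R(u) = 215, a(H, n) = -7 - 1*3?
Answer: -20715/13184 ≈ -1.5712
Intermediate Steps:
a(H, n) = -10 (a(H, n) = -7 - 3 = -10)
(R(-58) + 20500)/(-13174 + a(-131, S(-14, 9))) = (215 + 20500)/(-13174 - 10) = 20715/(-13184) = 20715*(-1/13184) = -20715/13184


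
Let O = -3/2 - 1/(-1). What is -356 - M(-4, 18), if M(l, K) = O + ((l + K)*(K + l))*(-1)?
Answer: -319/2 ≈ -159.50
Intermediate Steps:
O = -½ (O = -3*½ - 1*(-1) = -3/2 + 1 = -½ ≈ -0.50000)
M(l, K) = -½ - (K + l)² (M(l, K) = -½ + ((l + K)*(K + l))*(-1) = -½ + ((K + l)*(K + l))*(-1) = -½ + (K + l)²*(-1) = -½ - (K + l)²)
-356 - M(-4, 18) = -356 - (-½ - (18 - 4)²) = -356 - (-½ - 1*14²) = -356 - (-½ - 1*196) = -356 - (-½ - 196) = -356 - 1*(-393/2) = -356 + 393/2 = -319/2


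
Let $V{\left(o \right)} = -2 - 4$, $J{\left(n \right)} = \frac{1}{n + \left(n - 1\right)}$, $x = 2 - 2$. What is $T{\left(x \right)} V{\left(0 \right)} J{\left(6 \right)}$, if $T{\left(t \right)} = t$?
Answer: $0$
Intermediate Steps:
$x = 0$
$J{\left(n \right)} = \frac{1}{-1 + 2 n}$ ($J{\left(n \right)} = \frac{1}{n + \left(n - 1\right)} = \frac{1}{n + \left(-1 + n\right)} = \frac{1}{-1 + 2 n}$)
$V{\left(o \right)} = -6$
$T{\left(x \right)} V{\left(0 \right)} J{\left(6 \right)} = \frac{0 \left(-6\right)}{-1 + 2 \cdot 6} = \frac{0}{-1 + 12} = \frac{0}{11} = 0 \cdot \frac{1}{11} = 0$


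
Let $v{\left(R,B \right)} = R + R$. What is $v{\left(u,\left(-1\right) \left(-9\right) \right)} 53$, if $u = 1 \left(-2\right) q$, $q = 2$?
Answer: $-424$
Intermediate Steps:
$u = -4$ ($u = 1 \left(-2\right) 2 = \left(-2\right) 2 = -4$)
$v{\left(R,B \right)} = 2 R$
$v{\left(u,\left(-1\right) \left(-9\right) \right)} 53 = 2 \left(-4\right) 53 = \left(-8\right) 53 = -424$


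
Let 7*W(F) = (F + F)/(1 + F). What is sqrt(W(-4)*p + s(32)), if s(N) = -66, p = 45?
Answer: 3*I*sqrt(266)/7 ≈ 6.9898*I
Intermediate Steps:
W(F) = 2*F/(7*(1 + F)) (W(F) = ((F + F)/(1 + F))/7 = ((2*F)/(1 + F))/7 = (2*F/(1 + F))/7 = 2*F/(7*(1 + F)))
sqrt(W(-4)*p + s(32)) = sqrt(((2/7)*(-4)/(1 - 4))*45 - 66) = sqrt(((2/7)*(-4)/(-3))*45 - 66) = sqrt(((2/7)*(-4)*(-1/3))*45 - 66) = sqrt((8/21)*45 - 66) = sqrt(120/7 - 66) = sqrt(-342/7) = 3*I*sqrt(266)/7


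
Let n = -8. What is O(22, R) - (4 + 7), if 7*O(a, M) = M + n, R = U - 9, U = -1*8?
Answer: -102/7 ≈ -14.571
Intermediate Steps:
U = -8
R = -17 (R = -8 - 9 = -17)
O(a, M) = -8/7 + M/7 (O(a, M) = (M - 8)/7 = (-8 + M)/7 = -8/7 + M/7)
O(22, R) - (4 + 7) = (-8/7 + (⅐)*(-17)) - (4 + 7) = (-8/7 - 17/7) - 11 = -25/7 - 1*11 = -25/7 - 11 = -102/7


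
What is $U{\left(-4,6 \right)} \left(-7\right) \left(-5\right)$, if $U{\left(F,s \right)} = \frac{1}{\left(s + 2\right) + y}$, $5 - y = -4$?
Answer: $\frac{35}{17} \approx 2.0588$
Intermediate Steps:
$y = 9$ ($y = 5 - -4 = 5 + 4 = 9$)
$U{\left(F,s \right)} = \frac{1}{11 + s}$ ($U{\left(F,s \right)} = \frac{1}{\left(s + 2\right) + 9} = \frac{1}{\left(2 + s\right) + 9} = \frac{1}{11 + s}$)
$U{\left(-4,6 \right)} \left(-7\right) \left(-5\right) = \frac{1}{11 + 6} \left(-7\right) \left(-5\right) = \frac{1}{17} \left(-7\right) \left(-5\right) = \left(- \frac{7}{17}\right) \left(-5\right) = \frac{35}{17}$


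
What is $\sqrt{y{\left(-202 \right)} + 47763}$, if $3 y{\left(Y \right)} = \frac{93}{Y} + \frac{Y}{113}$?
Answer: $\frac{\sqrt{223968488373678}}{68478} \approx 218.55$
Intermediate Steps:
$y{\left(Y \right)} = \frac{31}{Y} + \frac{Y}{339}$ ($y{\left(Y \right)} = \frac{\frac{93}{Y} + \frac{Y}{113}}{3} = \frac{31}{Y} + \frac{Y}{339}$)
$\sqrt{y{\left(-202 \right)} + 47763} = \sqrt{\left(\frac{31}{-202} + \frac{1}{339} \left(-202\right)\right) + 47763} = \sqrt{\left(31 \left(- \frac{1}{202}\right) - \frac{202}{339}\right) + 47763} = \sqrt{\left(- \frac{31}{202} - \frac{202}{339}\right) + 47763} = \sqrt{- \frac{51313}{68478} + 47763} = \sqrt{\frac{3270663401}{68478}} = \frac{\sqrt{223968488373678}}{68478}$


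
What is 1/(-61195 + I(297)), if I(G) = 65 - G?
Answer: -1/61427 ≈ -1.6279e-5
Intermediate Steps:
1/(-61195 + I(297)) = 1/(-61195 + (65 - 1*297)) = 1/(-61195 + (65 - 297)) = 1/(-61195 - 232) = 1/(-61427) = -1/61427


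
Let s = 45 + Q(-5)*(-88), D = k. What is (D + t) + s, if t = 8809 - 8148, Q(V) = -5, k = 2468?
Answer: 3614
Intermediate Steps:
D = 2468
t = 661
s = 485 (s = 45 - 5*(-88) = 45 + 440 = 485)
(D + t) + s = (2468 + 661) + 485 = 3129 + 485 = 3614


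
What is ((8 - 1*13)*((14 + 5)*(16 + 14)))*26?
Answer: -74100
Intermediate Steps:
((8 - 1*13)*((14 + 5)*(16 + 14)))*26 = ((8 - 13)*(19*30))*26 = -5*570*26 = -2850*26 = -74100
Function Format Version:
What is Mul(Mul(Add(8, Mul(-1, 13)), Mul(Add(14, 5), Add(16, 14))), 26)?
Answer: -74100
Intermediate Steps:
Mul(Mul(Add(8, Mul(-1, 13)), Mul(Add(14, 5), Add(16, 14))), 26) = Mul(Mul(Add(8, -13), Mul(19, 30)), 26) = Mul(Mul(-5, 570), 26) = Mul(-2850, 26) = -74100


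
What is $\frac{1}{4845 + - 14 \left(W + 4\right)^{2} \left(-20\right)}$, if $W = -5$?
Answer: $\frac{1}{5125} \approx 0.00019512$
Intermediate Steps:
$\frac{1}{4845 + - 14 \left(W + 4\right)^{2} \left(-20\right)} = \frac{1}{4845 + - 14 \left(-5 + 4\right)^{2} \left(-20\right)} = \frac{1}{4845 + - 14 \left(-1\right)^{2} \left(-20\right)} = \frac{1}{4845 + \left(-14\right) 1 \left(-20\right)} = \frac{1}{4845 - -280} = \frac{1}{4845 + 280} = \frac{1}{5125}$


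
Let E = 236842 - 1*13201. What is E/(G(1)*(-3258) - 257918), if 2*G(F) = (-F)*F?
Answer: -20331/23299 ≈ -0.87261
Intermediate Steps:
G(F) = -F²/2 (G(F) = ((-F)*F)/2 = (-F²)/2 = -F²/2)
E = 223641 (E = 236842 - 13201 = 223641)
E/(G(1)*(-3258) - 257918) = 223641/(-½*1²*(-3258) - 257918) = 223641/(-½*1*(-3258) - 257918) = 223641/(-½*(-3258) - 257918) = 223641/(1629 - 257918) = 223641/(-256289) = 223641*(-1/256289) = -20331/23299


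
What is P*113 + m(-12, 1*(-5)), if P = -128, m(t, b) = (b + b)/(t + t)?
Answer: -173563/12 ≈ -14464.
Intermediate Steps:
m(t, b) = b/t (m(t, b) = (2*b)/((2*t)) = (2*b)*(1/(2*t)) = b/t)
P*113 + m(-12, 1*(-5)) = -128*113 + (1*(-5))/(-12) = -14464 - 5*(-1/12) = -14464 + 5/12 = -173563/12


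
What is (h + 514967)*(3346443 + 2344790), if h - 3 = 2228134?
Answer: 15611644007232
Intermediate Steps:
h = 2228137 (h = 3 + 2228134 = 2228137)
(h + 514967)*(3346443 + 2344790) = (2228137 + 514967)*(3346443 + 2344790) = 2743104*5691233 = 15611644007232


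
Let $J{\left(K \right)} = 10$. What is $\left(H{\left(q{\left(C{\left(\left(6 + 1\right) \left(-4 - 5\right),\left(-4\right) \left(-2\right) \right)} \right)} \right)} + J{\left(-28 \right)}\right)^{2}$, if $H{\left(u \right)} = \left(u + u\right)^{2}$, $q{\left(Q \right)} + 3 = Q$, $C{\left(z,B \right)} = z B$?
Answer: $1057207578436$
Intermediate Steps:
$C{\left(z,B \right)} = B z$
$q{\left(Q \right)} = -3 + Q$
$H{\left(u \right)} = 4 u^{2}$ ($H{\left(u \right)} = \left(2 u\right)^{2} = 4 u^{2}$)
$\left(H{\left(q{\left(C{\left(\left(6 + 1\right) \left(-4 - 5\right),\left(-4\right) \left(-2\right) \right)} \right)} \right)} + J{\left(-28 \right)}\right)^{2} = \left(4 \left(-3 + \left(-4\right) \left(-2\right) \left(6 + 1\right) \left(-4 - 5\right)\right)^{2} + 10\right)^{2} = \left(4 \left(-3 + 8 \cdot 7 \left(-9\right)\right)^{2} + 10\right)^{2} = \left(4 \left(-3 + 8 \left(-63\right)\right)^{2} + 10\right)^{2} = \left(4 \left(-3 - 504\right)^{2} + 10\right)^{2} = \left(4 \left(-507\right)^{2} + 10\right)^{2} = \left(4 \cdot 257049 + 10\right)^{2} = \left(1028196 + 10\right)^{2} = 1028206^{2} = 1057207578436$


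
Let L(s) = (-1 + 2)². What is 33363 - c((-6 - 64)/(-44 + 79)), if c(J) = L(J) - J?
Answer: 33360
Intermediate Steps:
L(s) = 1 (L(s) = 1² = 1)
c(J) = 1 - J
33363 - c((-6 - 64)/(-44 + 79)) = 33363 - (1 - (-6 - 64)/(-44 + 79)) = 33363 - (1 - (-70)/35) = 33363 - (1 - 1*(-2)) = 33363 - (1 + 2) = 33363 - 1*3 = 33363 - 3 = 33360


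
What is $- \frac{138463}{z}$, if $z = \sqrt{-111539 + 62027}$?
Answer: $\frac{138463 i \sqrt{12378}}{24756} \approx 622.27 i$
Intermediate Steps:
$z = 2 i \sqrt{12378}$ ($z = \sqrt{-49512} = 2 i \sqrt{12378} \approx 222.51 i$)
$- \frac{138463}{z} = - \frac{138463}{2 i \sqrt{12378}} = - 138463 \left(- \frac{i \sqrt{12378}}{24756}\right) = \frac{138463 i \sqrt{12378}}{24756}$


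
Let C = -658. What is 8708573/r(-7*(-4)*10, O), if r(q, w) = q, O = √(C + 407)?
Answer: 8708573/280 ≈ 31102.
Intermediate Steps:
O = I*√251 (O = √(-658 + 407) = √(-251) = I*√251 ≈ 15.843*I)
8708573/r(-7*(-4)*10, O) = 8708573/((-7*(-4)*10)) = 8708573/((28*10)) = 8708573/280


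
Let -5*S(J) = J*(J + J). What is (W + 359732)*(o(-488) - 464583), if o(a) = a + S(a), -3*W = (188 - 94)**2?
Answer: -199917773432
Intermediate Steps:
S(J) = -2*J**2/5 (S(J) = -J*(J + J)/5 = -J*2*J/5 = -2*J**2/5)
W = -8836/3 (W = -(188 - 94)**2/3 = -1/3*94**2 = -1/3*8836 = -8836/3 ≈ -2945.3)
o(a) = a - 2*a**2/5
(W + 359732)*(o(-488) - 464583) = (-8836/3 + 359732)*((1/5)*(-488)*(5 - 2*(-488)) - 464583) = 1070360*((1/5)*(-488)*(5 + 976) - 464583)/3 = 1070360*((1/5)*(-488)*981 - 464583)/3 = 1070360*(-478728/5 - 464583)/3 = (1070360/3)*(-2801643/5) = -199917773432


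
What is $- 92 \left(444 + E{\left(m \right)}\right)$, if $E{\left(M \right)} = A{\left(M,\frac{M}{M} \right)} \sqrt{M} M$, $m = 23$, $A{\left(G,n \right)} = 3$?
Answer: $-40848 - 6348 \sqrt{23} \approx -71292.0$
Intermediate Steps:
$E{\left(M \right)} = 3 M^{\frac{3}{2}}$ ($E{\left(M \right)} = 3 \sqrt{M} M = 3 M^{\frac{3}{2}}$)
$- 92 \left(444 + E{\left(m \right)}\right) = - 92 \left(444 + 3 \cdot 23^{\frac{3}{2}}\right) = - 92 \left(444 + 3 \cdot 23 \sqrt{23}\right) = - 92 \left(444 + 69 \sqrt{23}\right) = -40848 - 6348 \sqrt{23}$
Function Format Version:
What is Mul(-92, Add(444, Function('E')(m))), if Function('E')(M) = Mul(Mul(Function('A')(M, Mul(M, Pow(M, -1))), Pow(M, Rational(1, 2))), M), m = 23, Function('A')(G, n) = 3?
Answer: Add(-40848, Mul(-6348, Pow(23, Rational(1, 2)))) ≈ -71292.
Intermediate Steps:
Function('E')(M) = Mul(3, Pow(M, Rational(3, 2))) (Function('E')(M) = Mul(Mul(3, Pow(M, Rational(1, 2))), M) = Mul(3, Pow(M, Rational(3, 2))))
Mul(-92, Add(444, Function('E')(m))) = Mul(-92, Add(444, Mul(3, Pow(23, Rational(3, 2))))) = Mul(-92, Add(444, Mul(3, Mul(23, Pow(23, Rational(1, 2)))))) = Mul(-92, Add(444, Mul(69, Pow(23, Rational(1, 2))))) = Add(-40848, Mul(-6348, Pow(23, Rational(1, 2))))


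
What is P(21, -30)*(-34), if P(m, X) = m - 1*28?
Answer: 238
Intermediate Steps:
P(m, X) = -28 + m (P(m, X) = m - 28 = -28 + m)
P(21, -30)*(-34) = (-28 + 21)*(-34) = -7*(-34) = 238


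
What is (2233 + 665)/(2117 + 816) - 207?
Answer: -86319/419 ≈ -206.01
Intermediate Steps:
(2233 + 665)/(2117 + 816) - 207 = 2898/2933 - 207 = 2898*(1/2933) - 207 = 414/419 - 207 = -86319/419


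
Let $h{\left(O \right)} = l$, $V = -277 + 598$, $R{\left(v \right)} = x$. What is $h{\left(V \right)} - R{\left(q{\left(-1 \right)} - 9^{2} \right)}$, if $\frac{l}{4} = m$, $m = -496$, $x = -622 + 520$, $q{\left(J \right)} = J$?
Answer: $-1882$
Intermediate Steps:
$x = -102$
$R{\left(v \right)} = -102$
$l = -1984$ ($l = 4 \left(-496\right) = -1984$)
$V = 321$
$h{\left(O \right)} = -1984$
$h{\left(V \right)} - R{\left(q{\left(-1 \right)} - 9^{2} \right)} = -1984 - -102 = -1984 + 102 = -1882$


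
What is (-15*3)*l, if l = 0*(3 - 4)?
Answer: 0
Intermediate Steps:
l = 0 (l = 0*(-1) = 0)
(-15*3)*l = -15*3*0 = -45*0 = 0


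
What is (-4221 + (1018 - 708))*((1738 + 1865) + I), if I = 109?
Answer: -14517632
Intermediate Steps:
(-4221 + (1018 - 708))*((1738 + 1865) + I) = (-4221 + (1018 - 708))*((1738 + 1865) + 109) = (-4221 + 310)*(3603 + 109) = -3911*3712 = -14517632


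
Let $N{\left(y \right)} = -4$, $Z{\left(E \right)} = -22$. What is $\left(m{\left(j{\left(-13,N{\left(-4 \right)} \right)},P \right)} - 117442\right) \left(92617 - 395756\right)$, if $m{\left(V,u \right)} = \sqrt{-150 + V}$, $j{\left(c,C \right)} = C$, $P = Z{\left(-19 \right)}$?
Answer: $35601250438 - 303139 i \sqrt{154} \approx 3.5601 \cdot 10^{10} - 3.7619 \cdot 10^{6} i$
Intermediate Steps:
$P = -22$
$\left(m{\left(j{\left(-13,N{\left(-4 \right)} \right)},P \right)} - 117442\right) \left(92617 - 395756\right) = \left(\sqrt{-150 - 4} - 117442\right) \left(92617 - 395756\right) = \left(\sqrt{-154} - 117442\right) \left(-303139\right) = \left(i \sqrt{154} - 117442\right) \left(-303139\right) = \left(-117442 + i \sqrt{154}\right) \left(-303139\right) = 35601250438 - 303139 i \sqrt{154}$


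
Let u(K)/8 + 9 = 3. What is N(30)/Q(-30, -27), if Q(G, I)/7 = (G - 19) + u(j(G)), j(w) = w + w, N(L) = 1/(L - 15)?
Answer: -1/10185 ≈ -9.8184e-5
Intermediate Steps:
N(L) = 1/(-15 + L)
j(w) = 2*w
u(K) = -48 (u(K) = -72 + 8*3 = -72 + 24 = -48)
Q(G, I) = -469 + 7*G (Q(G, I) = 7*((G - 19) - 48) = 7*((-19 + G) - 48) = 7*(-67 + G) = -469 + 7*G)
N(30)/Q(-30, -27) = 1/((-15 + 30)*(-469 + 7*(-30))) = 1/(15*(-469 - 210)) = (1/15)/(-679) = (1/15)*(-1/679) = -1/10185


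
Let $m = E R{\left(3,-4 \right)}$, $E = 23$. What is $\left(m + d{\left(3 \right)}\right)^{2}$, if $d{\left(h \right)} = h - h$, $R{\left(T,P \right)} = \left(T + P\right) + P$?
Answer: $13225$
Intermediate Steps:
$R{\left(T,P \right)} = T + 2 P$ ($R{\left(T,P \right)} = \left(P + T\right) + P = T + 2 P$)
$m = -115$ ($m = 23 \left(3 + 2 \left(-4\right)\right) = 23 \left(3 - 8\right) = 23 \left(-5\right) = -115$)
$d{\left(h \right)} = 0$
$\left(m + d{\left(3 \right)}\right)^{2} = \left(-115 + 0\right)^{2} = \left(-115\right)^{2} = 13225$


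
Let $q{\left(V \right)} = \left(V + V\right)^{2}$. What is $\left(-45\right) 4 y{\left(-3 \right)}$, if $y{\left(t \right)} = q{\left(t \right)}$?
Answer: $-6480$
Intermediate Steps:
$q{\left(V \right)} = 4 V^{2}$ ($q{\left(V \right)} = \left(2 V\right)^{2} = 4 V^{2}$)
$y{\left(t \right)} = 4 t^{2}$
$\left(-45\right) 4 y{\left(-3 \right)} = \left(-45\right) 4 \cdot 4 \left(-3\right)^{2} = - 180 \cdot 4 \cdot 9 = \left(-180\right) 36 = -6480$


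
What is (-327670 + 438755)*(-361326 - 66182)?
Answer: -47489726180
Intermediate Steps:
(-327670 + 438755)*(-361326 - 66182) = 111085*(-427508) = -47489726180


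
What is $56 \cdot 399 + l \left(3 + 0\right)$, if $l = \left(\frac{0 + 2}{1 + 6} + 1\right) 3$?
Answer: $\frac{156489}{7} \approx 22356.0$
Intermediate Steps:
$l = \frac{27}{7}$ ($l = \left(\frac{2}{7} + 1\right) 3 = \frac{9}{7} \cdot 3 = \frac{27}{7} \approx 3.8571$)
$56 \cdot 399 + l \left(3 + 0\right) = 56 \cdot 399 + \frac{27 \left(3 + 0\right)}{7} = 22344 + \frac{27}{7} \cdot 3 = 22344 + \frac{81}{7} = \frac{156489}{7}$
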